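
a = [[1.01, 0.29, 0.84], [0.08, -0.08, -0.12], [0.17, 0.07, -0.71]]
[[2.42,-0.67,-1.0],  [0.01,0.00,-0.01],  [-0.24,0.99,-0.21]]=a @ [[1.66,-0.12,-0.8], [0.33,1.72,-0.74], [0.77,-1.25,0.03]]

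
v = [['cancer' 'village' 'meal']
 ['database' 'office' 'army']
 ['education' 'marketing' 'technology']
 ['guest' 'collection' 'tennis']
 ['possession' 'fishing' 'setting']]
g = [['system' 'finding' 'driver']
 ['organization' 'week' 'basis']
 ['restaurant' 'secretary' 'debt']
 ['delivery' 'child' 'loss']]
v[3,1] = 'collection'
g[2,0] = 'restaurant'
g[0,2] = 'driver'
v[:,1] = ['village', 'office', 'marketing', 'collection', 'fishing']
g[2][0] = 'restaurant'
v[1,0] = 'database'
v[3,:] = ['guest', 'collection', 'tennis']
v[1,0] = 'database'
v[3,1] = 'collection'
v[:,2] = ['meal', 'army', 'technology', 'tennis', 'setting']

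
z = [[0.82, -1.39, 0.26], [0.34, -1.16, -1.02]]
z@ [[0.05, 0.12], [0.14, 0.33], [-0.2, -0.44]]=[[-0.21, -0.47], [0.06, 0.11]]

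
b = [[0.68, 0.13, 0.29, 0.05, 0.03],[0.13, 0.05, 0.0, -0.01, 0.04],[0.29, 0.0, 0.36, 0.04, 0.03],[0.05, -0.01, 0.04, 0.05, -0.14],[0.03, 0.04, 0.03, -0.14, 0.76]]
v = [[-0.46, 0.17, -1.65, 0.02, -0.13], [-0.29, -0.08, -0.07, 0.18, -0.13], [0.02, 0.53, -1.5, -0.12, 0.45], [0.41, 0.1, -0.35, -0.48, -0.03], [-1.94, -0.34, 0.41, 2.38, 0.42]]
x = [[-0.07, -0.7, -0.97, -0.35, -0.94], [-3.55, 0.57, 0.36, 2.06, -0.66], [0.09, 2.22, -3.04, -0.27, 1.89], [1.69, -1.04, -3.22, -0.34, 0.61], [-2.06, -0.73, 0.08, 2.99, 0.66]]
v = b @ x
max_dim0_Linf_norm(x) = 3.55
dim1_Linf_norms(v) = [1.65, 0.29, 1.5, 0.48, 2.38]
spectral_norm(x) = 5.99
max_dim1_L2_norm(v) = 3.14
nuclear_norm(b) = 1.90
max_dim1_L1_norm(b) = 1.18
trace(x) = -2.22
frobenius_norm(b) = 1.20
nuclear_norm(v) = 6.22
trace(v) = -2.10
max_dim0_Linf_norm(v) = 2.38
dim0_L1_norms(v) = [3.12, 1.22, 3.98, 3.18, 1.16]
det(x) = -0.01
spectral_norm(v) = 3.25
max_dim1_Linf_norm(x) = 3.55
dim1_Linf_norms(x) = [0.97, 3.55, 3.04, 3.22, 2.99]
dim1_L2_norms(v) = [1.73, 0.38, 1.66, 0.73, 3.14]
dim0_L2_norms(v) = [2.06, 0.66, 2.3, 2.44, 0.64]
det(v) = -0.00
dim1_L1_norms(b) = [1.18, 0.23, 0.72, 0.29, 1.0]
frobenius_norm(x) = 8.18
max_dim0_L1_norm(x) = 7.67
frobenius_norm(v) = 4.04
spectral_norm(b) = 0.88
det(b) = 0.00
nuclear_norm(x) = 15.07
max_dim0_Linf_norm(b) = 0.76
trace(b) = 1.90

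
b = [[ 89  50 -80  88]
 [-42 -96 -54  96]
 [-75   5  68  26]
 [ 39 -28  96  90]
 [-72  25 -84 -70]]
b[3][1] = -28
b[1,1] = -96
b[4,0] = -72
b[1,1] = -96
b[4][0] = -72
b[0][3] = 88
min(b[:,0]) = -75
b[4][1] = 25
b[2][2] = 68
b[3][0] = 39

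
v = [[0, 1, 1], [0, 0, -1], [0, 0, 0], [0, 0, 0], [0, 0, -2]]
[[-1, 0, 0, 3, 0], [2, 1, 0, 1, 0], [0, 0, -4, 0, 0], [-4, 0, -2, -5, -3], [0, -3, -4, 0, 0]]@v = [[0, -1, -1], [0, 2, 1], [0, 0, 0], [0, -4, 2], [0, 0, 3]]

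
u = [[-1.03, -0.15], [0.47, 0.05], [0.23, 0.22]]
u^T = [[-1.03,0.47,0.23], [-0.15,0.05,0.22]]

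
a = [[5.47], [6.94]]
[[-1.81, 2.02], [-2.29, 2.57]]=a @ [[-0.33, 0.37]]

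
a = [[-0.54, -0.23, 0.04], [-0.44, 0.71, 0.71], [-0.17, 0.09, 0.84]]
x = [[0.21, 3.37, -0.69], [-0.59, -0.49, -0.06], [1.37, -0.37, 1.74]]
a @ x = [[0.08, -1.72, 0.46], [0.46, -2.09, 1.5], [1.06, -0.93, 1.57]]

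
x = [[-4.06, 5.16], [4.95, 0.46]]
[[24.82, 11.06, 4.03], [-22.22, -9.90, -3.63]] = x @ [[-4.60,-2.05,-0.75], [1.19,0.53,0.19]]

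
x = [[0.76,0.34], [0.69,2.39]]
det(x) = 1.58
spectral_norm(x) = 2.55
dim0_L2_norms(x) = [1.03, 2.41]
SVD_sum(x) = [[0.19, 0.54], [0.82, 2.34]] + [[0.57, -0.2], [-0.13, 0.05]]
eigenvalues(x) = [0.63, 2.52]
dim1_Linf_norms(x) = [0.76, 2.39]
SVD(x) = [[0.22, 0.97], [0.97, -0.22]] @ diag([2.5487722713838146, 0.6206125269642813]) @ [[0.33, 0.94],[0.94, -0.33]]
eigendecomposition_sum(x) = [[0.58, -0.11], [-0.23, 0.04]] + [[0.18, 0.45], [0.92, 2.35]]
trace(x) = 3.15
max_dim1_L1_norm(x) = 3.08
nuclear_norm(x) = 3.17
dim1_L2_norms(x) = [0.83, 2.49]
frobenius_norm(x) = 2.62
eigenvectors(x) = [[-0.93, -0.19],[0.36, -0.98]]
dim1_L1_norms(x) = [1.1, 3.08]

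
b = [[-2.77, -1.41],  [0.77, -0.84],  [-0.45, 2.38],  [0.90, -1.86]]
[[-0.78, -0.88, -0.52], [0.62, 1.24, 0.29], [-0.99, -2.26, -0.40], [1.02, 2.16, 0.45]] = b @[[0.45, 0.73, 0.25],  [-0.33, -0.81, -0.12]]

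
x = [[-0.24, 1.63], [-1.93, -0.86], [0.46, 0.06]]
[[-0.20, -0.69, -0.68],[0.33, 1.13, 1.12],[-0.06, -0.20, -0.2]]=x @ [[-0.11,-0.37,-0.37], [-0.14,-0.48,-0.47]]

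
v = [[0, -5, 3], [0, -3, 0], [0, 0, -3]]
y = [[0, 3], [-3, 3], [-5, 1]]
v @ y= [[0, -12], [9, -9], [15, -3]]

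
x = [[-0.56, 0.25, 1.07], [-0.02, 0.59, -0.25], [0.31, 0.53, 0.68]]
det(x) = -0.52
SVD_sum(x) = [[-0.27, 0.41, 1.08], [0.00, -0.01, -0.02], [-0.16, 0.25, 0.67]] + [[-0.14, -0.24, 0.06],[0.27, 0.46, -0.11],[0.23, 0.39, -0.09]] + [[-0.16, 0.08, -0.07], [-0.29, 0.14, -0.13], [0.24, -0.12, 0.10]]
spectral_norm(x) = 1.40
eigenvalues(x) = [(-0.78+0j), (0.75+0.33j), (0.75-0.33j)]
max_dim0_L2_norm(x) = 1.29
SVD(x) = [[0.85, -0.37, -0.38],[-0.01, 0.70, -0.71],[0.53, 0.61, 0.59]] @ diag([1.3953193350271549, 0.7652292691645144, 0.4887822817096822]) @ [[-0.22,0.35,0.91],[0.5,0.85,-0.2],[0.84,-0.41,0.36]]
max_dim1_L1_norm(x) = 1.88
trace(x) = 0.71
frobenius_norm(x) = 1.66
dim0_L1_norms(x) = [0.89, 1.37, 2.0]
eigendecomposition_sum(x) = [[(-0.69+0j),(-0.06+0j),(0.49+0j)],[(0.02-0j),0.00-0.00j,(-0.01-0j)],[0.14-0.00j,(0.01-0j),-0.10-0.00j]] + [[(0.06-0.02j),0.16-0.44j,0.29-0.03j],[-0.02+0.06j,0.29+0.35j,-0.12+0.26j],[0.09-0.01j,0.26-0.57j,0.39-0.00j]] + [[(0.06+0.02j), (0.16+0.44j), 0.29+0.03j], [(-0.02-0.06j), 0.29-0.35j, (-0.12-0.26j)], [0.09+0.01j, (0.26+0.57j), 0.39+0.00j]]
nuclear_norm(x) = 2.65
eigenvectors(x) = [[(0.98+0j), 0.52-0.04j, (0.52+0.04j)], [(-0.02+0j), (-0.21+0.46j), (-0.21-0.46j)], [-0.20+0.00j, 0.69+0.00j, (0.69-0j)]]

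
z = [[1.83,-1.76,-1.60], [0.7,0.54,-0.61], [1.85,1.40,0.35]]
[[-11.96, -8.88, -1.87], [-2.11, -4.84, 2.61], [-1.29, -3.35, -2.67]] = z @[[-2.65, -1.81, -2.61], [2.03, -1.20, 2.75], [2.21, 4.8, -4.84]]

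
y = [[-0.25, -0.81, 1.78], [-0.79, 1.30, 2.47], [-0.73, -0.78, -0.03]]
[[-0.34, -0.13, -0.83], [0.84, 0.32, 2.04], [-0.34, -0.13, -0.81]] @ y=[[0.79, 0.75, -0.90], [-1.95, -1.86, 2.22], [0.78, 0.74, -0.90]]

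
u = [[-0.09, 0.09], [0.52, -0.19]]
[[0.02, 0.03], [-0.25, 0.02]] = u @[[-0.66,  0.26], [-0.49,  0.62]]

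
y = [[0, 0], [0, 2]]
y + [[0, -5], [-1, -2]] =[[0, -5], [-1, 0]]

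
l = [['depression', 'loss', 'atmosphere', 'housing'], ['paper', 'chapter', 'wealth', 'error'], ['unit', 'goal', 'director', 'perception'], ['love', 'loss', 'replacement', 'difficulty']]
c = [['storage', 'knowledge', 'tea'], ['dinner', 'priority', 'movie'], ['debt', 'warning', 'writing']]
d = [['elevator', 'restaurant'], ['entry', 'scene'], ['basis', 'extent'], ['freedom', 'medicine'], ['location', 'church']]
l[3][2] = 'replacement'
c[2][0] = 'debt'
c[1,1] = 'priority'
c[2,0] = 'debt'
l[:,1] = ['loss', 'chapter', 'goal', 'loss']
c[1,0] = 'dinner'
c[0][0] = 'storage'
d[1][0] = 'entry'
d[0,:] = ['elevator', 'restaurant']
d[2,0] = 'basis'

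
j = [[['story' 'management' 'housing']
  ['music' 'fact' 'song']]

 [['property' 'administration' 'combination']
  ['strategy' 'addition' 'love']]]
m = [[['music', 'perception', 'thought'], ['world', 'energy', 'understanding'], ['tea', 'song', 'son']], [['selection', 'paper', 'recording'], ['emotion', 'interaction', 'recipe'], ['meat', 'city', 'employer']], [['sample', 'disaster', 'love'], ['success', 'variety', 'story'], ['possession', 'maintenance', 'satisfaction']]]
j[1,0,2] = 'combination'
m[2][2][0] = 'possession'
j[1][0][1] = 'administration'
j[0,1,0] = 'music'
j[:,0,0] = ['story', 'property']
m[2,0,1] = 'disaster'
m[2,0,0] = 'sample'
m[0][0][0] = 'music'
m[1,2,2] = 'employer'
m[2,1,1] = 'variety'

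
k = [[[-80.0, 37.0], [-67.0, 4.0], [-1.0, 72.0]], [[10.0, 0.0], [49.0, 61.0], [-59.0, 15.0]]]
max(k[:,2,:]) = 72.0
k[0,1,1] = 4.0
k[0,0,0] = -80.0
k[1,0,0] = 10.0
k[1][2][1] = 15.0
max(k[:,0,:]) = 37.0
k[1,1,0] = 49.0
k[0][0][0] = -80.0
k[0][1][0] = -67.0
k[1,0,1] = 0.0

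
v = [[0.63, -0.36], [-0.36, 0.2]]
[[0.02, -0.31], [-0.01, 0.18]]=v@[[0.01, -0.44], [-0.04, 0.09]]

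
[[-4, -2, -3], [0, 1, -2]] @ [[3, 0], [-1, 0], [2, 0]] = [[-16, 0], [-5, 0]]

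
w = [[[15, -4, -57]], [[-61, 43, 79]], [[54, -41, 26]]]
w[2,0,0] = 54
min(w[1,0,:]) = -61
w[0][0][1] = -4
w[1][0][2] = 79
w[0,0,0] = 15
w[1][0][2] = 79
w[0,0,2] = -57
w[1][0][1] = 43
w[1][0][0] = -61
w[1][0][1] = 43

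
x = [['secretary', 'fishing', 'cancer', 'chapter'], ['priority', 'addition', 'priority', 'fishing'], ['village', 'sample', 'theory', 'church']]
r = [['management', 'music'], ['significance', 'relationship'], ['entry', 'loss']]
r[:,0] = ['management', 'significance', 'entry']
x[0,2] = 'cancer'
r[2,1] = 'loss'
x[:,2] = ['cancer', 'priority', 'theory']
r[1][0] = 'significance'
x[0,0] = 'secretary'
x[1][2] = 'priority'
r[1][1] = 'relationship'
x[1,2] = 'priority'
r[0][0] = 'management'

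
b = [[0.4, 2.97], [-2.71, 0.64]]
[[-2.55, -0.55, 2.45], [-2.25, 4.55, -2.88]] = b@[[0.61, -1.67, 1.22], [-0.94, 0.04, 0.66]]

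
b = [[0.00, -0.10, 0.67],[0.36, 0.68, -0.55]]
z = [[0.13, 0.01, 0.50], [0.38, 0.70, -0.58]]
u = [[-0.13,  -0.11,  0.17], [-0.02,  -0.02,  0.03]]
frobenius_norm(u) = 0.24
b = z + u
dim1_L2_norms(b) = [0.68, 0.95]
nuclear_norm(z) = 1.46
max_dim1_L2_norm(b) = 0.95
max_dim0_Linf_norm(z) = 0.7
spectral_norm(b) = 1.08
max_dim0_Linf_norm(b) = 0.68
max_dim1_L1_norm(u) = 0.41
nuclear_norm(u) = 0.25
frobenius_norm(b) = 1.16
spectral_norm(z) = 1.02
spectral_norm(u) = 0.24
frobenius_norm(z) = 1.11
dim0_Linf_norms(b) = [0.36, 0.68, 0.67]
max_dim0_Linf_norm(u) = 0.17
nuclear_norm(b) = 1.51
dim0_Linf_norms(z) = [0.38, 0.7, 0.58]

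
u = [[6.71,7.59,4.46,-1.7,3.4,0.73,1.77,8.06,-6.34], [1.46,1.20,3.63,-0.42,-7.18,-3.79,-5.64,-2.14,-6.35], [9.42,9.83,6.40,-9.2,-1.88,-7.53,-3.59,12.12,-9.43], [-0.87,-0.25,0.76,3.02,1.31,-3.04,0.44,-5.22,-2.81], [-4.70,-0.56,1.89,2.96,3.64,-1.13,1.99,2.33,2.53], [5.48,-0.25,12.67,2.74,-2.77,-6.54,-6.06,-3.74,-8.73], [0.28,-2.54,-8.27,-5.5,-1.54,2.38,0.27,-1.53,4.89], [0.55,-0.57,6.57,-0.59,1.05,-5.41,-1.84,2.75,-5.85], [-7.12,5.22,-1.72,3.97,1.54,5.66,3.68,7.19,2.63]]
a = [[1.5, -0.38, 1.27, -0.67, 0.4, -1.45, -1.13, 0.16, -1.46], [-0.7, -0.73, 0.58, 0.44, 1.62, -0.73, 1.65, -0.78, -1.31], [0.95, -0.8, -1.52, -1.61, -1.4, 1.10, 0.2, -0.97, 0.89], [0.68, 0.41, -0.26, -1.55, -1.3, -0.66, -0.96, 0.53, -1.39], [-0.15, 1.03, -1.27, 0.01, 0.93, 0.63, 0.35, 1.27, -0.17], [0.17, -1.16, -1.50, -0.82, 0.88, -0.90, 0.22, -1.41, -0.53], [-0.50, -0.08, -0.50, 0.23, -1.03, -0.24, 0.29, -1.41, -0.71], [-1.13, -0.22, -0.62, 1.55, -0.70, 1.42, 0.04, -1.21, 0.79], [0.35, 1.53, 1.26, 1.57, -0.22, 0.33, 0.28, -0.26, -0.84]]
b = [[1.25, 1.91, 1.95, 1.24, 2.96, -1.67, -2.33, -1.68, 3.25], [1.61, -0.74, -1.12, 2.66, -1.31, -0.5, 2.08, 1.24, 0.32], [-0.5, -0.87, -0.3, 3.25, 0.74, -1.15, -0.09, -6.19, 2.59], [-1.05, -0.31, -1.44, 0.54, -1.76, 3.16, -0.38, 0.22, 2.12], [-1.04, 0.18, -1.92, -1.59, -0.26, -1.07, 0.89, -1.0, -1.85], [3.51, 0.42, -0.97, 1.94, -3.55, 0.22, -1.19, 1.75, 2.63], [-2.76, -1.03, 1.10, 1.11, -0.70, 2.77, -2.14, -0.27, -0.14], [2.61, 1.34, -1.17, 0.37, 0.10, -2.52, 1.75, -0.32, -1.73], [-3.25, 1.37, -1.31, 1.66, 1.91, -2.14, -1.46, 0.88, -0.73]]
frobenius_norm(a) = 8.61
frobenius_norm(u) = 44.55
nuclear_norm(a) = 21.58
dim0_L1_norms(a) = [6.13, 6.34, 8.78, 8.45, 8.48, 7.46, 5.12, 8.0, 8.09]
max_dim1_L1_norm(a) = 9.44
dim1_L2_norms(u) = [15.68, 12.63, 24.9, 7.54, 8.07, 19.38, 11.81, 10.94, 14.26]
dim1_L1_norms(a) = [8.42, 8.54, 9.44, 7.74, 5.81, 7.59, 4.99, 7.68, 6.64]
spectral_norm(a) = 4.66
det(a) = -62.65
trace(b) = -2.48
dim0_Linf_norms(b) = [3.51, 1.91, 1.95, 3.25, 3.55, 3.16, 2.33, 6.19, 3.25]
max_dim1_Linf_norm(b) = 6.19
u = b @ a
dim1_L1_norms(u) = [40.76, 31.81, 69.4, 17.72, 21.73, 48.98, 27.2, 25.18, 38.73]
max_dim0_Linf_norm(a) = 1.65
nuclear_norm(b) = 41.25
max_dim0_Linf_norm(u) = 12.67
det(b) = -2285.46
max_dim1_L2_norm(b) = 7.65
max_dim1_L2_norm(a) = 3.37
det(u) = 160739.23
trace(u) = 20.08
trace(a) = -4.03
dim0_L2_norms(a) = [2.41, 2.51, 3.23, 3.35, 3.11, 2.77, 2.3, 3.0, 2.95]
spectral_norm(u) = 33.49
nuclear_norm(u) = 94.20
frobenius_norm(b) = 16.44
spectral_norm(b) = 8.84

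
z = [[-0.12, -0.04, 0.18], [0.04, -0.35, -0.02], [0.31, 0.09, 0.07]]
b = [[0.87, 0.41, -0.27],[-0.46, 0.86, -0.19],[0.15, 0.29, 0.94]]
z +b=[[0.75, 0.37, -0.09], [-0.42, 0.51, -0.21], [0.46, 0.38, 1.01]]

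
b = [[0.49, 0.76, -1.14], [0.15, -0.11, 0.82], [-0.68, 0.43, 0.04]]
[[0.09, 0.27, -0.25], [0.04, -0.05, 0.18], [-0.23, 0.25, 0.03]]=b @ [[0.28, -0.09, -0.02], [-0.09, 0.44, 0.02], [-0.02, 0.02, 0.22]]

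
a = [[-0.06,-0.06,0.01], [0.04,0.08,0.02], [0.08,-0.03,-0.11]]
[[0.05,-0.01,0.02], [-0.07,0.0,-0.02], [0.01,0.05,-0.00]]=a @ [[0.00, 0.2, -0.07], [-0.85, -0.02, -0.18], [0.12, -0.26, 0.04]]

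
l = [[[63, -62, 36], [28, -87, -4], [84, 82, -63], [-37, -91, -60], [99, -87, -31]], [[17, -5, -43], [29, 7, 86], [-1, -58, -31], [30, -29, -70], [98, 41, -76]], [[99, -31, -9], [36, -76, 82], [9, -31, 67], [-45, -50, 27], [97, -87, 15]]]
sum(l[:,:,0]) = 606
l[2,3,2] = 27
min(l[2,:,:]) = -87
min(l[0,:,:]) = -91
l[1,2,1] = -58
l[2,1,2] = 82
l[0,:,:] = [[63, -62, 36], [28, -87, -4], [84, 82, -63], [-37, -91, -60], [99, -87, -31]]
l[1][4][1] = 41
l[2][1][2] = 82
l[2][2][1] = -31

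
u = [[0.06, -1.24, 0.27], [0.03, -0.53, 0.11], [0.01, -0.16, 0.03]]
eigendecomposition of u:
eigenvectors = [[0.92, 1.0, 0.80], [0.38, 0.04, 0.17], [0.11, -0.09, 0.58]]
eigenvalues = [-0.43, -0.01, -0.0]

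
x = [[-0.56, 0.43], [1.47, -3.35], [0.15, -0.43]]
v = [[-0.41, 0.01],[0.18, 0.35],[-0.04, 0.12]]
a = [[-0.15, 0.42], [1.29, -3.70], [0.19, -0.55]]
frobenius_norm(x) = 3.75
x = v + a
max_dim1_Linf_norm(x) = 3.35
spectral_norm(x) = 3.74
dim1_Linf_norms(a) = [0.42, 3.7, 0.55]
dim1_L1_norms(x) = [0.99, 4.82, 0.58]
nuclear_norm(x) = 4.08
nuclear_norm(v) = 0.81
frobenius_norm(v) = 0.58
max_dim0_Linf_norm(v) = 0.41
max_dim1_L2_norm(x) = 3.66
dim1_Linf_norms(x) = [0.56, 3.35, 0.43]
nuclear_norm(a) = 3.99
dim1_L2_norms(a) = [0.45, 3.92, 0.58]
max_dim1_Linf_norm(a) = 3.7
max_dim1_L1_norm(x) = 4.82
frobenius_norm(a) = 3.99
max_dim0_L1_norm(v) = 0.63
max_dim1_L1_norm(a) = 4.99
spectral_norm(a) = 3.99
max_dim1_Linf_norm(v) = 0.41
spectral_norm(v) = 0.48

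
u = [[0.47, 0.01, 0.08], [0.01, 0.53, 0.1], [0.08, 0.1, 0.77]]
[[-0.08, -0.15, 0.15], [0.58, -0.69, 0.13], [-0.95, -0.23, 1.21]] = u @ [[0.04, -0.27, 0.05], [1.36, -1.27, -0.05], [-1.41, -0.11, 1.57]]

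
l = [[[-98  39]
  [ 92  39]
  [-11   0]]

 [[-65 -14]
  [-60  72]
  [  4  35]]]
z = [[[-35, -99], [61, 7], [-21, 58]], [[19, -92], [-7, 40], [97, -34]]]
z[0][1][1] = 7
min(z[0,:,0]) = -35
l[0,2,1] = 0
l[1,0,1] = -14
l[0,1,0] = 92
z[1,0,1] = -92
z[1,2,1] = -34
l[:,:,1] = [[39, 39, 0], [-14, 72, 35]]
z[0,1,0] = 61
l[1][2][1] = 35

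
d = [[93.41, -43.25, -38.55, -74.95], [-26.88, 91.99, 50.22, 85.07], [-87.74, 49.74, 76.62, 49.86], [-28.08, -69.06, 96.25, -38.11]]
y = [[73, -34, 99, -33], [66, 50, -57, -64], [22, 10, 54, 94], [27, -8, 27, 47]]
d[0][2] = -38.55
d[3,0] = -28.08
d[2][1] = 49.74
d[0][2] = -38.55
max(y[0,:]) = 99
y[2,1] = 10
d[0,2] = -38.55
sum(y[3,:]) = 93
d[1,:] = [-26.88, 91.99, 50.22, 85.07]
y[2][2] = 54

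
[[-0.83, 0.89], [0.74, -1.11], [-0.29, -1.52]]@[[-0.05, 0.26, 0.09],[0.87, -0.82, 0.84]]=[[0.82, -0.95, 0.67],[-1.0, 1.10, -0.87],[-1.31, 1.17, -1.3]]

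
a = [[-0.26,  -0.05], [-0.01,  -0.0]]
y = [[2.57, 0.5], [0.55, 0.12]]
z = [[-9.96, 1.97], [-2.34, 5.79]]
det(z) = -53.06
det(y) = 0.03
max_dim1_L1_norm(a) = 0.31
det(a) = -0.00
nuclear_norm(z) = 15.75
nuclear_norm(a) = 0.27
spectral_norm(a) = 0.26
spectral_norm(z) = 10.88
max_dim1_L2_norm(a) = 0.26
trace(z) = -4.17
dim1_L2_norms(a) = [0.26, 0.01]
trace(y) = 2.69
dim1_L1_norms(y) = [3.07, 0.67]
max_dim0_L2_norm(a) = 0.26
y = z @ a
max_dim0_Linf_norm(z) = 9.96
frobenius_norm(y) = 2.68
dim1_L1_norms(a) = [0.31, 0.01]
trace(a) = -0.26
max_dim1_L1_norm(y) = 3.07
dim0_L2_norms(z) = [10.23, 6.12]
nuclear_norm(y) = 2.69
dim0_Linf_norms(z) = [9.96, 5.79]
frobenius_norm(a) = 0.26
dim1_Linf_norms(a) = [0.26, 0.01]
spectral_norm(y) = 2.68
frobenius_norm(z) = 11.92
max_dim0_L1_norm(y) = 3.12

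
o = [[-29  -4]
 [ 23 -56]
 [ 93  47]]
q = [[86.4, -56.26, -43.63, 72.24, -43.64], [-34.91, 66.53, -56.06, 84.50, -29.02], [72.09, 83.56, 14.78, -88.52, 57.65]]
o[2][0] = 93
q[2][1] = 83.56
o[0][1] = -4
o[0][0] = -29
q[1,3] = 84.5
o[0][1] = -4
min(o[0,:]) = -29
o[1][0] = 23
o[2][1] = 47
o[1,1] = -56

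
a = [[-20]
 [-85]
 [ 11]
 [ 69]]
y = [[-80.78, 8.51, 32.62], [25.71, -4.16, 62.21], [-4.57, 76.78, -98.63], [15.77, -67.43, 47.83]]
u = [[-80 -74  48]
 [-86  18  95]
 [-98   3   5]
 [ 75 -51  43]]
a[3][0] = 69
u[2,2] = 5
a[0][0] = -20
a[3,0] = 69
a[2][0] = 11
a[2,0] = 11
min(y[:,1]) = -67.43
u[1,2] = 95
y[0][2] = 32.62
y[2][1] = 76.78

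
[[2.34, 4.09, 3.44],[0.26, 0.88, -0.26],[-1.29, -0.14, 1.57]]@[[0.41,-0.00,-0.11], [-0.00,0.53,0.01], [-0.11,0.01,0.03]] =[[0.58,2.20,-0.11], [0.14,0.46,-0.03], [-0.7,-0.06,0.19]]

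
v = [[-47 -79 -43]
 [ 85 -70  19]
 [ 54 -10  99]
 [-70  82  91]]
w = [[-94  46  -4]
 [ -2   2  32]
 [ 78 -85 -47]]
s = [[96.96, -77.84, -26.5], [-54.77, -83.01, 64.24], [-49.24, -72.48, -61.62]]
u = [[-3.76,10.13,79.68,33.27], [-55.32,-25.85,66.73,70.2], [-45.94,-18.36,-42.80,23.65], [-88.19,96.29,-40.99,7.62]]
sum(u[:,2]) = 62.620000000000026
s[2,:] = [-49.24, -72.48, -61.62]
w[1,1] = 2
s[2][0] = -49.24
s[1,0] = -54.77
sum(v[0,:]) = -169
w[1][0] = -2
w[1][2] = 32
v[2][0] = 54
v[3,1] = 82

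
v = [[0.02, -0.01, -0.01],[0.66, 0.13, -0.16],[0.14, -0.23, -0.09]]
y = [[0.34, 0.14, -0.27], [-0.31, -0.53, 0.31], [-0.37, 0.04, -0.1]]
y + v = [[0.36, 0.13, -0.28], [0.35, -0.4, 0.15], [-0.23, -0.19, -0.19]]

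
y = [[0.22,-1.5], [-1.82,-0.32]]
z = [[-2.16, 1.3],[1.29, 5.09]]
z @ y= [[-2.84,2.82], [-8.98,-3.56]]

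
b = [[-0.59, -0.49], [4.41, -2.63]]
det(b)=3.713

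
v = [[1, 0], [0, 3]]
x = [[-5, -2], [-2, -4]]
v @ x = [[-5, -2], [-6, -12]]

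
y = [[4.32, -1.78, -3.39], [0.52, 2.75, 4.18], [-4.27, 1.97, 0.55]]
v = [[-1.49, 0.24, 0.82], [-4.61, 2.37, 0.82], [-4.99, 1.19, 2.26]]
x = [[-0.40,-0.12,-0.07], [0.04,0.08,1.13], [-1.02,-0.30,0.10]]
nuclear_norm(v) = 9.15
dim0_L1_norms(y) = [9.11, 6.5, 8.12]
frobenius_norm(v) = 7.87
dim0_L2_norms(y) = [6.1, 3.82, 5.41]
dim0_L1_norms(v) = [11.09, 3.8, 3.9]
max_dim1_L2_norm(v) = 5.61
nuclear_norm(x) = 2.29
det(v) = 0.19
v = x @ y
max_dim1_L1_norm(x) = 1.42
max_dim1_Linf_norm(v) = 4.99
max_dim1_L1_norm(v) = 8.44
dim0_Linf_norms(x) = [1.02, 0.3, 1.13]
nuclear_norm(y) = 13.34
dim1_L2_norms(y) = [5.77, 5.03, 4.73]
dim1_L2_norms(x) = [0.42, 1.13, 1.07]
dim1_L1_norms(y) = [9.49, 7.45, 6.79]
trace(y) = 7.62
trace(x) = -0.22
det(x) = -0.00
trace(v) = 3.14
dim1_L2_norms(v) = [1.72, 5.25, 5.61]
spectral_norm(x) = 1.15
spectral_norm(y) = 7.77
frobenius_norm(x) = 1.61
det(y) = -40.04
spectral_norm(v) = 7.74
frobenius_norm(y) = 9.00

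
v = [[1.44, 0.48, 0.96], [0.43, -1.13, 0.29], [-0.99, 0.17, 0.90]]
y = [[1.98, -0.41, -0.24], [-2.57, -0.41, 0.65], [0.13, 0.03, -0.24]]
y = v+[[0.54, -0.89, -1.20], [-3.00, 0.72, 0.36], [1.12, -0.14, -1.14]]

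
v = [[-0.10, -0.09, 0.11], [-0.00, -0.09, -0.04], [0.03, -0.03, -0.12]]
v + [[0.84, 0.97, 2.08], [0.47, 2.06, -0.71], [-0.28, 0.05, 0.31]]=[[0.74, 0.88, 2.19],[0.47, 1.97, -0.75],[-0.25, 0.02, 0.19]]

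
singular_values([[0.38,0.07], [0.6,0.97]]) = [1.17, 0.28]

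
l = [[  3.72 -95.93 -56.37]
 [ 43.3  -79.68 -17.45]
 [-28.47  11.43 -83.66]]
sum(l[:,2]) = -157.48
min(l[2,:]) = -83.66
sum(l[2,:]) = -100.69999999999999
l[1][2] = -17.45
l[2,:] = [-28.47, 11.43, -83.66]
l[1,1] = -79.68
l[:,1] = [-95.93, -79.68, 11.43]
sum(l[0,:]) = -148.58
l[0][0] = 3.72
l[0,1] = -95.93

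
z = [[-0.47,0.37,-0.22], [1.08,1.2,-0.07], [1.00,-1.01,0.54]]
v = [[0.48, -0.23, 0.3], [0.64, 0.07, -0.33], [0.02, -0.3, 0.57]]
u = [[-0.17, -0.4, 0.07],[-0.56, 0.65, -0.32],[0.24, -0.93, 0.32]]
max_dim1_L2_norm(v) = 0.72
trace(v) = 1.12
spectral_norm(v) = 0.82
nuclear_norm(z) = 3.27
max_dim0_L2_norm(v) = 0.8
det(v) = -0.00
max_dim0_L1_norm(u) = 1.98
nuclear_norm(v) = 1.62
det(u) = -0.00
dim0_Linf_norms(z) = [1.08, 1.2, 0.54]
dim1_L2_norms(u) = [0.44, 0.92, 1.01]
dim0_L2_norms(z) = [1.55, 1.61, 0.59]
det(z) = -0.01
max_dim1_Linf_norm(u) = 0.93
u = v @ z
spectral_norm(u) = 1.37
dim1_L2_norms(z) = [0.64, 1.62, 1.52]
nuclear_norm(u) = 1.80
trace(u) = 0.80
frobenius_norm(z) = 2.31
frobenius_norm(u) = 1.43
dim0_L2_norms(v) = [0.8, 0.38, 0.72]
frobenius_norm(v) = 1.15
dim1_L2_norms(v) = [0.61, 0.72, 0.64]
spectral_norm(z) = 1.68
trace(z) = 1.27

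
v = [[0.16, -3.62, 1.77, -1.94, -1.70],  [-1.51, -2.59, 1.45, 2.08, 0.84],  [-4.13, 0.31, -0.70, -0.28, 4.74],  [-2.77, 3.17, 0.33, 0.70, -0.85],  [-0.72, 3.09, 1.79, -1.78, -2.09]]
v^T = [[0.16, -1.51, -4.13, -2.77, -0.72], [-3.62, -2.59, 0.31, 3.17, 3.09], [1.77, 1.45, -0.70, 0.33, 1.79], [-1.94, 2.08, -0.28, 0.7, -1.78], [-1.7, 0.84, 4.74, -0.85, -2.09]]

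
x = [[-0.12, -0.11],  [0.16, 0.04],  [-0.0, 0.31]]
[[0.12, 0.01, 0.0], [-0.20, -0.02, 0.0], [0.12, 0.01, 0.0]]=x @ [[-1.32, -0.14, -0.00], [0.38, 0.04, 0.0]]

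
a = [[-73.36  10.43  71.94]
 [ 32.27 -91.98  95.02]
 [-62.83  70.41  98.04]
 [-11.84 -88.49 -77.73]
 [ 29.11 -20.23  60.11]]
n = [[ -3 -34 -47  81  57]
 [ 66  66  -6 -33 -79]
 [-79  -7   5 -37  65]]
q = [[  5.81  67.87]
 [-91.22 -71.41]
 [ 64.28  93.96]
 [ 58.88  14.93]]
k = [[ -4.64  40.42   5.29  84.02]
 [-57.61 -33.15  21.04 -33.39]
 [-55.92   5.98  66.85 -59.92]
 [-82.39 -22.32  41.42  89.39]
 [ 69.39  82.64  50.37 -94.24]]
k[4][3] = -94.24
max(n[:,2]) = 5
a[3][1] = -88.49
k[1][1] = -33.15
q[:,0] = [5.81, -91.22, 64.28, 58.88]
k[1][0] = -57.61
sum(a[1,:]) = 35.309999999999995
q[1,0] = -91.22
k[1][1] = -33.15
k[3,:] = [-82.39, -22.32, 41.42, 89.39]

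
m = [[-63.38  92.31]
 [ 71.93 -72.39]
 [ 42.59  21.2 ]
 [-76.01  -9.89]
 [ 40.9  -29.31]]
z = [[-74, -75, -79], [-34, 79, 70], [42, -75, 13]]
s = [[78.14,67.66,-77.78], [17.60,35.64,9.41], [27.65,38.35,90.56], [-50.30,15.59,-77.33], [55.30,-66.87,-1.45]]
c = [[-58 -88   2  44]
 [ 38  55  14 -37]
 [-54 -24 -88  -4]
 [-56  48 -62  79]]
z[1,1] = 79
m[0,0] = -63.38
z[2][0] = 42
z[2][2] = 13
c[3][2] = -62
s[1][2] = 9.41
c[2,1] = -24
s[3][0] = -50.3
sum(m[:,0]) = 16.03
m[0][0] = -63.38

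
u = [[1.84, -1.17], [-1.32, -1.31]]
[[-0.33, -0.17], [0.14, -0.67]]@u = [[-0.38, 0.61], [1.14, 0.71]]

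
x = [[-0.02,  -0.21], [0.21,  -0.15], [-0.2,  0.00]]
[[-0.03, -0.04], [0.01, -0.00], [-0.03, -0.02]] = x@[[0.14, 0.12], [0.13, 0.19]]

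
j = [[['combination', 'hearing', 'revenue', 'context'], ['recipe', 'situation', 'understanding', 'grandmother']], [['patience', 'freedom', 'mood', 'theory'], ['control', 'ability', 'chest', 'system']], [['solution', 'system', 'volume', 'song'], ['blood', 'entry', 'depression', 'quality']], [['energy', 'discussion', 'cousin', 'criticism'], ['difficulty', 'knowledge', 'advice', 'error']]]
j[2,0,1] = 'system'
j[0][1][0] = 'recipe'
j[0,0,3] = 'context'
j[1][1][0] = 'control'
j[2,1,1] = 'entry'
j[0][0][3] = 'context'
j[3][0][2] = 'cousin'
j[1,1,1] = 'ability'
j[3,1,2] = 'advice'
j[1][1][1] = 'ability'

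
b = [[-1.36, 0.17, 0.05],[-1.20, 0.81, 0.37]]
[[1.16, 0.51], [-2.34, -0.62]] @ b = [[-2.19, 0.61, 0.25], [3.93, -0.90, -0.35]]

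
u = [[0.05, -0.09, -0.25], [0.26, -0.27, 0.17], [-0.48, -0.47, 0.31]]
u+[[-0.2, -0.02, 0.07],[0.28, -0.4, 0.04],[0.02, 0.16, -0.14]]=[[-0.15,-0.11,-0.18],[0.54,-0.67,0.21],[-0.46,-0.31,0.17]]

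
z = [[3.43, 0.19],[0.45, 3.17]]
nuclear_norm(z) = 6.61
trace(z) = 6.60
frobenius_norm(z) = 4.70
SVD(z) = [[-0.82, -0.57], [-0.57, 0.82]] @ diag([3.6479579341742125, 2.9571612926073905]) @ [[-0.84, -0.54], [-0.54, 0.84]]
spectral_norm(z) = 3.65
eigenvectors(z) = [[0.71, -0.39], [0.71, 0.92]]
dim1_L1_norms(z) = [3.62, 3.62]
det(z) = 10.79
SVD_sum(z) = [[2.51, 1.62],[1.76, 1.14]] + [[0.92, -1.43], [-1.31, 2.03]]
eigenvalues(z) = [3.62, 2.98]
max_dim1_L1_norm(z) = 3.62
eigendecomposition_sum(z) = [[2.55, 1.07], [2.55, 1.07]] + [[0.88, -0.88], [-2.1, 2.10]]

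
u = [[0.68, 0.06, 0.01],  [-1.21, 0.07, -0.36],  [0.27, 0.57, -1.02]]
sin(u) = [[0.65, 0.06, 0.01], [-1.17, 0.05, -0.32], [0.22, 0.51, -0.91]]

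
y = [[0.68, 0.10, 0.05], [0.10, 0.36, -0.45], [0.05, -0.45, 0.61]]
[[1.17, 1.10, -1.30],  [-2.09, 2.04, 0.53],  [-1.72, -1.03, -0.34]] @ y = [[0.84, 1.1, -1.23], [-1.19, 0.29, -0.7], [-1.29, -0.39, 0.17]]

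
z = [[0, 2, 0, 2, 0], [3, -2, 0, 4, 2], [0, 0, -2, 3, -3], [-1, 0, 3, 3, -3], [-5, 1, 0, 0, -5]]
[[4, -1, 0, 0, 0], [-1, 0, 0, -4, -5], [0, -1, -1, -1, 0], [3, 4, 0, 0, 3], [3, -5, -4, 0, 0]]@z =[[-3, 10, 0, 4, -2], [29, -7, -12, -14, 37], [-2, 2, -1, -10, 4], [-3, 1, 0, 22, -7], [-15, 16, 8, -26, 2]]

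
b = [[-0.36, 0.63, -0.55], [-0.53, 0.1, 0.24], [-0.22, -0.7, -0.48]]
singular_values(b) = [0.97, 0.84, 0.56]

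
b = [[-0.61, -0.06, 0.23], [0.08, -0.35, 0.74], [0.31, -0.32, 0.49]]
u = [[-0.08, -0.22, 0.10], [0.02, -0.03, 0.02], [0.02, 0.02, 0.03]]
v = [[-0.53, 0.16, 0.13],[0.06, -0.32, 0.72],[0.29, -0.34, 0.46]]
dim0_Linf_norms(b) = [0.61, 0.35, 0.74]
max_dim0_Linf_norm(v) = 0.72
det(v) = -0.01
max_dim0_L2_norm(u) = 0.22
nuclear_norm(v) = 1.62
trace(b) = -0.47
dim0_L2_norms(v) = [0.61, 0.49, 0.86]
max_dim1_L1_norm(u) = 0.4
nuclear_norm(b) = 1.76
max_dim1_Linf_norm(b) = 0.74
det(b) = -0.03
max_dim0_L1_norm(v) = 1.31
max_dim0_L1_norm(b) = 1.46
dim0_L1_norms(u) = [0.12, 0.27, 0.15]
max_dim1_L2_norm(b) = 0.82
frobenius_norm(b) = 1.24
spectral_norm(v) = 1.00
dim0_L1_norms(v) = [0.88, 0.82, 1.31]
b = v + u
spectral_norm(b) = 1.04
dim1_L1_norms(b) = [0.9, 1.17, 1.12]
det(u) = 0.00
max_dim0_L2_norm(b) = 0.92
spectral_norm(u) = 0.26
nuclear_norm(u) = 0.32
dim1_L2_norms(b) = [0.65, 0.82, 0.66]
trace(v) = -0.39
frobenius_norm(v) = 1.17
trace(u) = -0.08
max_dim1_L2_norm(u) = 0.25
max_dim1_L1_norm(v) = 1.1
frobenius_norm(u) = 0.26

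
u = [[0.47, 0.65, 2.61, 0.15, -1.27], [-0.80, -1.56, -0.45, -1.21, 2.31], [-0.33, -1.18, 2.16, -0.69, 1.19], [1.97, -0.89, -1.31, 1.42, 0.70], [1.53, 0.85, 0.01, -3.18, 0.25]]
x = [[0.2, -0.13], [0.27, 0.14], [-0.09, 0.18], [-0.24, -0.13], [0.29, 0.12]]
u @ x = [[-0.37, 0.33], [0.42, 0.24], [-0.07, 0.5], [0.13, -0.72], [1.37, 0.37]]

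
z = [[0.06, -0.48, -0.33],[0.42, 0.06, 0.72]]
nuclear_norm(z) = 1.38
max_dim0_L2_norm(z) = 0.79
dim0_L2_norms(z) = [0.42, 0.48, 0.79]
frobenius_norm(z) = 1.02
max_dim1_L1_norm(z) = 1.2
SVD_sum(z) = [[-0.16, -0.12, -0.36], [0.31, 0.24, 0.71]] + [[0.22, -0.36, 0.03], [0.11, -0.18, 0.01]]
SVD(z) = [[-0.45, 0.89],[0.89, 0.45]] @ diag([0.9056879140132571, 0.4701376419840415]) @ [[0.38, 0.3, 0.87], [0.52, -0.85, 0.06]]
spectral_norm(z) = 0.91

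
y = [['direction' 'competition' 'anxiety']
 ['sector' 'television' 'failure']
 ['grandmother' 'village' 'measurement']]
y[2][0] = 'grandmother'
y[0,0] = 'direction'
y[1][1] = 'television'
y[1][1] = 'television'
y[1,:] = ['sector', 'television', 'failure']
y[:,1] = ['competition', 'television', 'village']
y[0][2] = 'anxiety'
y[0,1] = 'competition'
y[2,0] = 'grandmother'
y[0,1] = 'competition'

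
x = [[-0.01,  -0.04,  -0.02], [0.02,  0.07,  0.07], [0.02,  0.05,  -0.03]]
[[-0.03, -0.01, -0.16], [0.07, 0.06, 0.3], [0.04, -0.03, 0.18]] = x @ [[0.25, 1.03, 0.81], [0.72, -0.43, 3.59], [0.17, 0.94, 0.52]]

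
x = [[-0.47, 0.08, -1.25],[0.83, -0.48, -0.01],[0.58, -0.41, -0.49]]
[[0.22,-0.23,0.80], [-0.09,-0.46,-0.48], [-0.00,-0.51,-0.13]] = x@ [[-0.35, -0.40, -0.52], [-0.41, 0.26, 0.1], [-0.07, 0.35, -0.44]]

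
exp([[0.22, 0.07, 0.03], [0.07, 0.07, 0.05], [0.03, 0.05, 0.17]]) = [[1.25, 0.08, 0.04], [0.08, 1.08, 0.06], [0.04, 0.06, 1.19]]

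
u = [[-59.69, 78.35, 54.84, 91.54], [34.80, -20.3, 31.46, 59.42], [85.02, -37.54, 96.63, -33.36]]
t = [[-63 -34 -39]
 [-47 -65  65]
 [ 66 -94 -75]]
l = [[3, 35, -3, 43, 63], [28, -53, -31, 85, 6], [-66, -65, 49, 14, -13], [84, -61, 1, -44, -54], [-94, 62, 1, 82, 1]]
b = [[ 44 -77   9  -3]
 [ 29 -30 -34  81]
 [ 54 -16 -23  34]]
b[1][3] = 81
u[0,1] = 78.35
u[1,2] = 31.46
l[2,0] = -66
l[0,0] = 3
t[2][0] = 66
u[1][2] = 31.46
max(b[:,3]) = 81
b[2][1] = -16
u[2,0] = 85.02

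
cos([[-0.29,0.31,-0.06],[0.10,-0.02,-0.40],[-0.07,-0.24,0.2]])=[[0.94, 0.04, 0.06], [0.0, 0.94, 0.04], [0.01, 0.03, 0.93]]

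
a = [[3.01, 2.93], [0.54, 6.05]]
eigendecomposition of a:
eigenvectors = [[-0.99, -0.64], [0.15, -0.77]]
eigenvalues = [2.56, 6.5]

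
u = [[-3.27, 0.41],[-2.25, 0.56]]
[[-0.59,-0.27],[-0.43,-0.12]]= u@[[0.17, 0.11], [-0.09, 0.22]]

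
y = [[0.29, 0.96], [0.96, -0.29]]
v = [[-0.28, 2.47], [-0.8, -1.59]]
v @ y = [[2.29, -0.99], [-1.76, -0.31]]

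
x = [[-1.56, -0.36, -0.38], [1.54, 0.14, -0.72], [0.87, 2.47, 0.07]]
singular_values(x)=[2.98, 1.75, 0.75]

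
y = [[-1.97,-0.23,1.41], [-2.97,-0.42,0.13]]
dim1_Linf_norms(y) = [1.97, 2.97]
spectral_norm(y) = 3.71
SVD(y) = [[-0.61, -0.79], [-0.79, 0.61]] @ diag([3.713597926634772, 1.0701824327159974]) @ [[0.96, 0.13, -0.26], [-0.25, -0.07, -0.96]]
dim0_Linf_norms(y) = [2.97, 0.42, 1.41]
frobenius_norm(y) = 3.86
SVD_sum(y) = [[-2.18, -0.29, 0.60], [-2.80, -0.37, 0.76]] + [[0.21, 0.06, 0.81],  [-0.17, -0.05, -0.63]]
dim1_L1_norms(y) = [3.61, 3.52]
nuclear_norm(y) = 4.78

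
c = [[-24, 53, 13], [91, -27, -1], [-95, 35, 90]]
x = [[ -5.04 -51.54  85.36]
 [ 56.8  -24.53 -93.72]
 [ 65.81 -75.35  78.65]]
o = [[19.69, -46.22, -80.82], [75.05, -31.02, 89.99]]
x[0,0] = -5.04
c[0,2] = 13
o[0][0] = 19.69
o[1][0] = 75.05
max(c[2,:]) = 90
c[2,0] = -95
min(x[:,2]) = -93.72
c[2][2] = 90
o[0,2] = -80.82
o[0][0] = 19.69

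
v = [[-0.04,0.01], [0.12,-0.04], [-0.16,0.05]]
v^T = [[-0.04, 0.12, -0.16], [0.01, -0.04, 0.05]]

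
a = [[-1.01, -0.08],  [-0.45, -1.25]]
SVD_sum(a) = [[-0.41, -0.54], [-0.77, -1.0]] + [[-0.60, 0.46], [0.32, -0.25]]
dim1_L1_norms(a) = [1.09, 1.7]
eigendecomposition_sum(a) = [[-0.69,0.16], [0.91,-0.21]] + [[-0.32,-0.24], [-1.36,-1.04]]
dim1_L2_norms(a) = [1.01, 1.33]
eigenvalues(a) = [-0.91, -1.35]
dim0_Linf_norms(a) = [1.01, 1.25]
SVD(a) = [[0.47, 0.88], [0.88, -0.47]] @ diag([1.4359474314453702, 0.8541399031338156]) @ [[-0.61, -0.79], [-0.79, 0.61]]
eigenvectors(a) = [[0.61, 0.23], [-0.79, 0.97]]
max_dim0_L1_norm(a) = 1.46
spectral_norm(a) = 1.44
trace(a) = -2.26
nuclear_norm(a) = 2.29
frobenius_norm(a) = 1.67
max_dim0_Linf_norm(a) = 1.25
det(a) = 1.23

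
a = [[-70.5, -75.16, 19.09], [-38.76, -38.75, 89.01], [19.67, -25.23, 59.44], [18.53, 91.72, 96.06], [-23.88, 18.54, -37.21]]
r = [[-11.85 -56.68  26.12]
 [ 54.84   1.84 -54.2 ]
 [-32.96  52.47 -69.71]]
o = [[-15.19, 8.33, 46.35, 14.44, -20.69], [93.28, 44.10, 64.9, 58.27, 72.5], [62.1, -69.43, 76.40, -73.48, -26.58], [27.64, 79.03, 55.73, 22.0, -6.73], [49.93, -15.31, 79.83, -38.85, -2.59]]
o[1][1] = 44.1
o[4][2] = 79.83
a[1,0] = -38.76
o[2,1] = -69.43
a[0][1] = -75.16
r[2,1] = 52.47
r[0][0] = -11.85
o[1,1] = 44.1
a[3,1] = 91.72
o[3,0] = 27.64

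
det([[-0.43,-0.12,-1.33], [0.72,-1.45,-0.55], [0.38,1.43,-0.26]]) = -2.600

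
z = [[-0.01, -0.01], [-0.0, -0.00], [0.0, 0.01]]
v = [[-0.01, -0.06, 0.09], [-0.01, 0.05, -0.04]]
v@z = [[0.0, 0.00], [0.0, -0.0]]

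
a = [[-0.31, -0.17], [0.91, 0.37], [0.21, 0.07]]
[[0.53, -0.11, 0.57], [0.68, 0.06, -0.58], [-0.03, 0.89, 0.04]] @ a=[[-0.14, -0.09], [-0.28, -0.13], [0.83, 0.34]]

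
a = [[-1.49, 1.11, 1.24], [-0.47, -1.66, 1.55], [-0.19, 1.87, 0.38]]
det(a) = 3.65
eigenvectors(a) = [[0.52,  0.96,  0.23],[0.35,  -0.14,  -0.81],[0.78,  0.26,  0.53]]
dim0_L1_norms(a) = [2.15, 4.64, 3.17]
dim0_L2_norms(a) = [1.57, 2.74, 2.02]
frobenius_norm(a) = 3.75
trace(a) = -2.77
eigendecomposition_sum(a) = [[-0.12,0.39,0.64],[-0.08,0.26,0.43],[-0.17,0.58,0.95]] + [[-1.54, 0.19, 0.95], [0.22, -0.03, -0.14], [-0.42, 0.05, 0.26]] + [[0.17, 0.53, -0.35], [-0.61, -1.89, 1.26], [0.4, 1.24, -0.83]]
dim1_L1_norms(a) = [3.84, 3.68, 2.44]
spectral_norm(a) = 2.79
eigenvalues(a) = [1.09, -1.31, -2.55]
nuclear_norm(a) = 5.77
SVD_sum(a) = [[-0.38,1.46,0.08],[0.35,-1.36,-0.07],[-0.47,1.81,0.1]] + [[-0.89, -0.30, 1.32],[-1.01, -0.34, 1.49],[-0.04, -0.01, 0.05]] + [[-0.22, -0.05, -0.16], [0.18, 0.04, 0.13], [0.32, 0.07, 0.23]]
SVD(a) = [[0.54, 0.66, -0.52], [-0.50, 0.75, 0.43], [0.67, 0.03, 0.74]] @ diag([2.7886472804986298, 2.4461144043004315, 0.5349492181894926]) @ [[-0.25, 0.97, 0.05],[-0.55, -0.19, 0.81],[0.80, 0.18, 0.58]]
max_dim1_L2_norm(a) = 2.32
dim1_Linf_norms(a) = [1.49, 1.66, 1.87]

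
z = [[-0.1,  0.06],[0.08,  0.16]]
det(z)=-0.021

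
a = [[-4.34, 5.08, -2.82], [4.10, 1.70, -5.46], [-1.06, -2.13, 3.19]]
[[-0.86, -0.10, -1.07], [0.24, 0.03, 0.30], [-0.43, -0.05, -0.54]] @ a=[[4.46,-2.26,-0.44], [-1.24,0.63,0.12], [2.23,-1.12,-0.24]]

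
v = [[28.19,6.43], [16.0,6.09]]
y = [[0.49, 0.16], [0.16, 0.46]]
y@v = [[16.37, 4.13], [11.87, 3.83]]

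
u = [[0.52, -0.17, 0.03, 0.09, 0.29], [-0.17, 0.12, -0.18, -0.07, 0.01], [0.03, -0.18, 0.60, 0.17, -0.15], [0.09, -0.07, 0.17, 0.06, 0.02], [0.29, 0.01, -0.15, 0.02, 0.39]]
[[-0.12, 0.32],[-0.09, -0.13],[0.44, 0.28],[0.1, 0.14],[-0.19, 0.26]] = u @[[-0.34, 0.39], [-0.09, 0.69], [0.69, 0.64], [0.15, 0.53], [0.02, 0.57]]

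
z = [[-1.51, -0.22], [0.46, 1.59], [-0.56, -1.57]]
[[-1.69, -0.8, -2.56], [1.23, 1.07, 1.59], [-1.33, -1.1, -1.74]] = z @ [[1.05, 0.45, 1.62], [0.47, 0.54, 0.53]]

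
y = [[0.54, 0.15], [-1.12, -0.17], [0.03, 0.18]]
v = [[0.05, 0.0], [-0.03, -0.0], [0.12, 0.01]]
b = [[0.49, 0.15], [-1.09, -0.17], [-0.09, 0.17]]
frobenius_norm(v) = 0.13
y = b + v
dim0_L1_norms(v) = [0.2, 0.01]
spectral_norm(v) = 0.13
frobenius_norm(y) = 1.28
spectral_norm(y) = 1.26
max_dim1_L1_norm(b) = 1.26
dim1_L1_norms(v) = [0.05, 0.03, 0.13]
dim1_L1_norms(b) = [0.64, 1.26, 0.26]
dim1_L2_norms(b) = [0.51, 1.1, 0.19]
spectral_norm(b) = 1.22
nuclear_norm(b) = 1.41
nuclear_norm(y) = 1.45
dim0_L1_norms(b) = [1.67, 0.49]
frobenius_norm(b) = 1.23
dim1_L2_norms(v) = [0.05, 0.03, 0.12]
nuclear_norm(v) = 0.14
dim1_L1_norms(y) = [0.69, 1.29, 0.21]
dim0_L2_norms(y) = [1.24, 0.29]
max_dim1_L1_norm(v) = 0.13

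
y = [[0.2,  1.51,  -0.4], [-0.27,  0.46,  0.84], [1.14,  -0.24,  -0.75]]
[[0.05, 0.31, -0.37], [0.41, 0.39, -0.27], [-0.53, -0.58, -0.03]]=y @ [[-0.22, -0.31, -0.25], [0.15, 0.30, -0.28], [0.33, 0.2, -0.25]]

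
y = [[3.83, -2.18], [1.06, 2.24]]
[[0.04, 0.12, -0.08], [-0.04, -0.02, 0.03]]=y @ [[0.00, 0.02, -0.01], [-0.02, -0.02, 0.02]]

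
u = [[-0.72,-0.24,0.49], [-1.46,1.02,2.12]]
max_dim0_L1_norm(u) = 2.61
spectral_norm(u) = 2.85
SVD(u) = [[-0.24, -0.97], [-0.97, 0.24]] @ diag([2.8516319292655425, 0.5921953562746676]) @ [[0.56, -0.33, -0.76], [0.58, 0.81, 0.07]]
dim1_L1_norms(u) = [1.45, 4.6]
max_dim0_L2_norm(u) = 2.18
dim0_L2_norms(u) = [1.63, 1.05, 2.18]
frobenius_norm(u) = 2.91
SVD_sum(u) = [[-0.39, 0.23, 0.53], [-1.54, 0.90, 2.11]] + [[-0.33, -0.47, -0.04], [0.08, 0.12, 0.01]]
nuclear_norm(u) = 3.44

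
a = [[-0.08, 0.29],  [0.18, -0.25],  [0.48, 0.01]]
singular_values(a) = [0.54, 0.35]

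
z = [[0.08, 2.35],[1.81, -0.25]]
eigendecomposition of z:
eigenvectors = [[0.78, -0.72],[0.63, 0.69]]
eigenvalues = [1.98, -2.15]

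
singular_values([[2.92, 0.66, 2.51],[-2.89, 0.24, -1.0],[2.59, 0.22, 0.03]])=[5.36, 1.56, 0.5]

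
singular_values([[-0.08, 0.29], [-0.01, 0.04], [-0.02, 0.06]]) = [0.31, 0.0]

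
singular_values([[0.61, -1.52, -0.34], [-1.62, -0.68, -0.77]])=[1.94, 1.64]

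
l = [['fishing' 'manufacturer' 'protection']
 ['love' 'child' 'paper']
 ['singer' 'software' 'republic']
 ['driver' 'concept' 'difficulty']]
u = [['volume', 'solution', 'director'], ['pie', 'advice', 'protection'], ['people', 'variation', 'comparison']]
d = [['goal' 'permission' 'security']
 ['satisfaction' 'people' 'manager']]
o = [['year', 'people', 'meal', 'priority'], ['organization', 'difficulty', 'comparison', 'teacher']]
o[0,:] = ['year', 'people', 'meal', 'priority']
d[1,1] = 'people'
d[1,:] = ['satisfaction', 'people', 'manager']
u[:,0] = ['volume', 'pie', 'people']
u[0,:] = ['volume', 'solution', 'director']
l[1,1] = 'child'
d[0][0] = 'goal'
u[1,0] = 'pie'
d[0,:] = ['goal', 'permission', 'security']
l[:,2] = ['protection', 'paper', 'republic', 'difficulty']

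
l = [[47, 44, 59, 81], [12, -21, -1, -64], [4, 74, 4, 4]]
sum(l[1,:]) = -74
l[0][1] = 44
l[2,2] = 4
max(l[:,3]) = 81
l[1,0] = 12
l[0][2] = 59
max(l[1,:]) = 12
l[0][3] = 81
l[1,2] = -1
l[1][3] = -64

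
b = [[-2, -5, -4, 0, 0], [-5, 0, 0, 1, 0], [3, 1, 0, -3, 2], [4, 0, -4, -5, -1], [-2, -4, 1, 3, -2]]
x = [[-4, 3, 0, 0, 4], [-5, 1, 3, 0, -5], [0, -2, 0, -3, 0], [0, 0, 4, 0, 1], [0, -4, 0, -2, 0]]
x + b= [[-6, -2, -4, 0, 4], [-10, 1, 3, 1, -5], [3, -1, 0, -6, 2], [4, 0, 0, -5, 0], [-2, -8, 1, 1, -2]]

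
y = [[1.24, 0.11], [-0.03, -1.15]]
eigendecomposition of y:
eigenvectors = [[1.00, -0.05], [-0.01, 1.0]]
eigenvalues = [1.24, -1.15]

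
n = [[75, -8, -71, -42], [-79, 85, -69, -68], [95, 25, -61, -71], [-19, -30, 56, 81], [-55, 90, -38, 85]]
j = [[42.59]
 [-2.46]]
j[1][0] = -2.46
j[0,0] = 42.59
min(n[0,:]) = -71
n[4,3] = 85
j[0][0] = 42.59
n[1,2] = -69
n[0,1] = -8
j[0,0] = 42.59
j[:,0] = [42.59, -2.46]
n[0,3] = -42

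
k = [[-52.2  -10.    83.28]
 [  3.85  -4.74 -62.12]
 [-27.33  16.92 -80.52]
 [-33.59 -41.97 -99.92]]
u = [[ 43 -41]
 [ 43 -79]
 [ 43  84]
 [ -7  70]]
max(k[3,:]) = -33.59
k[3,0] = -33.59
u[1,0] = 43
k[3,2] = -99.92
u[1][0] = 43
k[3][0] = -33.59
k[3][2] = -99.92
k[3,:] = [-33.59, -41.97, -99.92]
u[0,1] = -41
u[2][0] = 43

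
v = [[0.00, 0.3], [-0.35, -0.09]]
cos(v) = [[1.05, 0.01], [-0.02, 1.05]]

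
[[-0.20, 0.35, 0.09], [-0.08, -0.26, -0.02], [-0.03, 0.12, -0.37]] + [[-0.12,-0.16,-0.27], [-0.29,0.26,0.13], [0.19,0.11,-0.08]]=[[-0.32, 0.19, -0.18], [-0.37, 0.00, 0.11], [0.16, 0.23, -0.45]]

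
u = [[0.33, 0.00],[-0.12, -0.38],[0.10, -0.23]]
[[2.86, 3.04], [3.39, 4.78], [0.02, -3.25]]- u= [[2.53,3.04], [3.51,5.16], [-0.08,-3.02]]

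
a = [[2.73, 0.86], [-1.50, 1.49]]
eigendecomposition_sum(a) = [[1.36-0.21j, 0.43-0.95j], [-0.75+1.66j, (0.74+1.16j)]] + [[(1.37+0.21j), 0.43+0.95j], [(-0.75-1.66j), 0.74-1.16j]]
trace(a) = 4.22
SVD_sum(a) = [[2.74, 0.05], [-1.47, -0.02]] + [[-0.01, 0.81], [-0.03, 1.51]]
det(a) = 5.36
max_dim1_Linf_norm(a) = 2.73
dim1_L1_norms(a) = [3.59, 2.99]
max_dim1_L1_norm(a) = 3.59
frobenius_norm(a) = 3.56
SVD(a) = [[-0.88,0.47],  [0.47,0.88]] @ diag([3.115250613757214, 1.7198295303562214]) @ [[-1.0, -0.02], [-0.02, 1.0]]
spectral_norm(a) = 3.12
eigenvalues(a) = [(2.11+0.95j), (2.11-0.95j)]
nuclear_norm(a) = 4.84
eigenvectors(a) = [[-0.33-0.51j,-0.33+0.51j], [(0.8+0j),0.80-0.00j]]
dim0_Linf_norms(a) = [2.73, 1.49]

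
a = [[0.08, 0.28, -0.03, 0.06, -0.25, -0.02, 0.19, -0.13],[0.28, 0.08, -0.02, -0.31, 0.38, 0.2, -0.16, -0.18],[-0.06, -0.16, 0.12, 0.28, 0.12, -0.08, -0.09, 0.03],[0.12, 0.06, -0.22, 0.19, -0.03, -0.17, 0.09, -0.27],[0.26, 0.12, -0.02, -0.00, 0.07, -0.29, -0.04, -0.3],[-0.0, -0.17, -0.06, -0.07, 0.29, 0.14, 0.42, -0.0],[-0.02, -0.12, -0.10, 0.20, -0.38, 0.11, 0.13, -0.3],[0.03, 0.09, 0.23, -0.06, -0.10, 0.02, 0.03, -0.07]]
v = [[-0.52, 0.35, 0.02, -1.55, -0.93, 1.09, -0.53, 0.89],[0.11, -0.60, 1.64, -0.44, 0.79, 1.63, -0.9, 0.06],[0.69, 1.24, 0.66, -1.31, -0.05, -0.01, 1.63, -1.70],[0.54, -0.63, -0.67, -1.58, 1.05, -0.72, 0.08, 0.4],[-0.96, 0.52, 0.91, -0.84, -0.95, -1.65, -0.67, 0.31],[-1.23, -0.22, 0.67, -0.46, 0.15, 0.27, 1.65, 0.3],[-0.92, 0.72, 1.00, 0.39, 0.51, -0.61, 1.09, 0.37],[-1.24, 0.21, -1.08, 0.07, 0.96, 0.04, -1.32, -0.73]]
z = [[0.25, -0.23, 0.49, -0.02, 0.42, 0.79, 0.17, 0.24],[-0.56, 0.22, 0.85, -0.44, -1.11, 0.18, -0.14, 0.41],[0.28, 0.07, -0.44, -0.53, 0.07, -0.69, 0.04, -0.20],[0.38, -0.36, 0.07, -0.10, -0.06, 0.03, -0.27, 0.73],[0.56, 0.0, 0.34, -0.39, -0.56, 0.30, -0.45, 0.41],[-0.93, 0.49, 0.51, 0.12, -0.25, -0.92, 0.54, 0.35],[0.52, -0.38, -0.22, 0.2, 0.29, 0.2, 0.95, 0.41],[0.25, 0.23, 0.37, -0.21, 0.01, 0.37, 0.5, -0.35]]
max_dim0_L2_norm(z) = 1.5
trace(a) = 0.74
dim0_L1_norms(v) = [6.21, 4.49, 6.65, 6.64, 5.39, 6.02, 7.87, 4.76]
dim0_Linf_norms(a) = [0.28, 0.28, 0.23, 0.31, 0.38, 0.29, 0.42, 0.3]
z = a @ v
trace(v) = -2.36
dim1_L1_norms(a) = [1.04, 1.61, 0.94, 1.15, 1.1, 1.15, 1.36, 0.63]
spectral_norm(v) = 3.62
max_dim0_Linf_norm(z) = 1.11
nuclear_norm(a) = 3.42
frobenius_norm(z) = 3.54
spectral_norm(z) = 2.11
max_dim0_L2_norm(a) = 0.68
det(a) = 0.00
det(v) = -540.74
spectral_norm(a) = 0.82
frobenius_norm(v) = 7.13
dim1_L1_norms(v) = [5.88, 6.17, 7.29, 5.67, 6.81, 4.95, 5.61, 5.65]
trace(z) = -0.95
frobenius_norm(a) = 1.41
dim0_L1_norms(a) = [0.85, 1.08, 0.8, 1.17, 1.62, 1.03, 1.15, 1.28]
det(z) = -0.04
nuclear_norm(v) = 19.08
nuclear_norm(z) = 8.36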